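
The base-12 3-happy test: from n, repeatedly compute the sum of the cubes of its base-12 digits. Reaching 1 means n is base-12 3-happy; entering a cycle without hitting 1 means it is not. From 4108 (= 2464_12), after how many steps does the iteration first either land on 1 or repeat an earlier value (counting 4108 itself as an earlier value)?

8

4108 = (2,4,6,4)_12 → 2³ + 4³ + 6³ + 4³ = 352
352 = (2,5,4)_12 → 2³ + 5³ + 4³ = 197
197 = (1,4,5)_12 → 1³ + 4³ + 5³ = 190
190 = (1,3,10)_12 → 1³ + 3³ + 10³ = 1028
1028 = (7,1,8)_12 → 7³ + 1³ + 8³ = 856
856 = (5,11,4)_12 → 5³ + 11³ + 4³ = 1520
1520 = (10,6,8)_12 → 10³ + 6³ + 8³ = 1728
1728 = (1,0,0,0)_12 → 1³ + 0³ + 0³ + 0³ = 1  — reached 1.
That took 8 steps.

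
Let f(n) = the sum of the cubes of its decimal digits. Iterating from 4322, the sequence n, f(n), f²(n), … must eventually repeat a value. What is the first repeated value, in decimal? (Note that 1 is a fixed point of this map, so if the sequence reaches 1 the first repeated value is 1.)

4322 → 4³ + 3³ + 2³ + 2³ = 107
107 → 1³ + 0³ + 7³ = 344
344 → 3³ + 4³ + 4³ = 155
155 → 1³ + 5³ + 5³ = 251
251 → 2³ + 5³ + 1³ = 134
134 → 1³ + 3³ + 4³ = 92
92 → 9³ + 2³ = 737
737 → 7³ + 3³ + 7³ = 713
713 → 7³ + 1³ + 3³ = 371
371 → 3³ + 7³ + 1³ = 371  — 371 already appeared earlier.

371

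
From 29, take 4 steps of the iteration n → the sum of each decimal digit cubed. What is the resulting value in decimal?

371

29 → 2³ + 9³ = 737
737 → 7³ + 3³ + 7³ = 713
713 → 7³ + 1³ + 3³ = 371
371 → 3³ + 7³ + 1³ = 371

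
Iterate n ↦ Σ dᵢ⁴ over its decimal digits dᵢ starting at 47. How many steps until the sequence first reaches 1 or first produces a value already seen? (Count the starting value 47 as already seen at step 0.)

47 → 4⁴ + 7⁴ = 2657
2657 → 2⁴ + 6⁴ + 5⁴ + 7⁴ = 4338
4338 → 4⁴ + 3⁴ + 3⁴ + 8⁴ = 4514
4514 → 4⁴ + 5⁴ + 1⁴ + 4⁴ = 1138
1138 → 1⁴ + 1⁴ + 3⁴ + 8⁴ = 4179
4179 → 4⁴ + 1⁴ + 7⁴ + 9⁴ = 9219
9219 → 9⁴ + 2⁴ + 1⁴ + 9⁴ = 13139
13139 → 1⁴ + 3⁴ + 1⁴ + 3⁴ + 9⁴ = 6725
6725 → 6⁴ + 7⁴ + 2⁴ + 5⁴ = 4338  — 4338 repeats.
That took 9 steps.

9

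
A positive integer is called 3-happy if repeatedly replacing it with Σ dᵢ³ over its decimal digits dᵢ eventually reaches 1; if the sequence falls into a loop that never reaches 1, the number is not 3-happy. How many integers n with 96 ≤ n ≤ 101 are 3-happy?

96: 96 → 945 → 918 → 1242 → 81 → 513 → 153 → 153  — not 3-happy
97: 97 → 1072 → 352 → 160 → 217 → 352  — not 3-happy
98: 98 → 1241 → 74 → 407 → 407  — not 3-happy
99: 99 → 1458 → 702 → 351 → 153 → 153  — not 3-happy
100: 100 → 1  — 3-happy
101: 101 → 2 → 8 → 512 → 134 → 92 → 737 → 713 → 371 → 371  — not 3-happy
3-happy: 100

1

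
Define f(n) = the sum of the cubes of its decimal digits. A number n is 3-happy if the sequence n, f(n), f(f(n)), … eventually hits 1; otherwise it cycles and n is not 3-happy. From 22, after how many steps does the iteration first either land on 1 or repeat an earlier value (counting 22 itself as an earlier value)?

22 → 2³ + 2³ = 16
16 → 1³ + 6³ = 217
217 → 2³ + 1³ + 7³ = 352
352 → 3³ + 5³ + 2³ = 160
160 → 1³ + 6³ + 0³ = 217  — 217 repeats.
That took 5 steps.

5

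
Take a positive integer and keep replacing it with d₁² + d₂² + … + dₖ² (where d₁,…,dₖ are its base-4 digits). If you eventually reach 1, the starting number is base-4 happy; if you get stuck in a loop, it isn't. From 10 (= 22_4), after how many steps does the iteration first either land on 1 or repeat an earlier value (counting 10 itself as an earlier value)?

3

10 = (2,2)_4 → 2² + 2² = 4 + 4 = 8
8 = (2,0)_4 → 2² + 0² = 4 + 0 = 4
4 = (1,0)_4 → 1² + 0² = 1 + 0 = 1  — reached 1.
That took 3 steps.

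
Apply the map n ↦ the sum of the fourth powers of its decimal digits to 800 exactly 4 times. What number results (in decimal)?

9219

800 → 4096
4096 → 8113
8113 → 4179
4179 → 9219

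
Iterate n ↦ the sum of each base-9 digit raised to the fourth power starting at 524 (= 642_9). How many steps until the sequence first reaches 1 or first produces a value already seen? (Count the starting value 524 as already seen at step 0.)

11

524 = (6,4,2)_9 → 6⁴ + 4⁴ + 2⁴ = 1296 + 256 + 16 = 1568
1568 = (2,1,3,2)_9 → 2⁴ + 1⁴ + 3⁴ + 2⁴ = 16 + 1 + 81 + 16 = 114
114 = (1,3,6)_9 → 1⁴ + 3⁴ + 6⁴ = 1 + 81 + 1296 = 1378
1378 = (1,8,0,1)_9 → 1⁴ + 8⁴ + 0⁴ + 1⁴ = 1 + 4096 + 0 + 1 = 4098
4098 = (5,5,5,3)_9 → 5⁴ + 5⁴ + 5⁴ + 3⁴ = 625 + 625 + 625 + 81 = 1956
1956 = (2,6,1,3)_9 → 2⁴ + 6⁴ + 1⁴ + 3⁴ = 16 + 1296 + 1 + 81 = 1394
1394 = (1,8,1,8)_9 → 1⁴ + 8⁴ + 1⁴ + 8⁴ = 1 + 4096 + 1 + 4096 = 8194
8194 = (1,2,2,1,4)_9 → 1⁴ + 2⁴ + 2⁴ + 1⁴ + 4⁴ = 1 + 16 + 16 + 1 + 256 = 290
290 = (3,5,2)_9 → 3⁴ + 5⁴ + 2⁴ = 81 + 625 + 16 = 722
722 = (8,8,2)_9 → 8⁴ + 8⁴ + 2⁴ = 4096 + 4096 + 16 = 8208
8208 = (1,2,2,3,0)_9 → 1⁴ + 2⁴ + 2⁴ + 3⁴ + 0⁴ = 1 + 16 + 16 + 81 + 0 = 114  — 114 repeats.
That took 11 steps.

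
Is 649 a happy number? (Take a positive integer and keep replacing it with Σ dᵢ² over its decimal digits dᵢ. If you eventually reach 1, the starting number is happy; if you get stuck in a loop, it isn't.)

happy

649 → 6² + 4² + 9² = 133
133 → 1² + 3² + 3² = 19
19 → 1² + 9² = 82
82 → 8² + 2² = 68
68 → 6² + 8² = 100
100 → 1² + 0² + 0² = 1  — reached 1.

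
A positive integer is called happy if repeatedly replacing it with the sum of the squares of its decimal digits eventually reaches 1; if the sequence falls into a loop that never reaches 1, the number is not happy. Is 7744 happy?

happy

7744 → 7² + 7² + 4² + 4² = 130
130 → 1² + 3² + 0² = 10
10 → 1² + 0² = 1  — reached 1.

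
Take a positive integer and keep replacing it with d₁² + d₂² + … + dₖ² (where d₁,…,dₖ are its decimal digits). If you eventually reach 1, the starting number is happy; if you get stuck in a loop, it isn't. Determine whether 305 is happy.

305 → 3² + 0² + 5² = 34
34 → 3² + 4² = 25
25 → 2² + 5² = 29
29 → 2² + 9² = 85
85 → 8² + 5² = 89
89 → 8² + 9² = 145
145 → 1² + 4² + 5² = 42
42 → 4² + 2² = 20
20 → 2² + 0² = 4
4 → 4² = 16
16 → 1² + 6² = 37
37 → 3² + 7² = 58
58 → 5² + 8² = 89  — 89 already seen; the sequence cycles without reaching 1.

not happy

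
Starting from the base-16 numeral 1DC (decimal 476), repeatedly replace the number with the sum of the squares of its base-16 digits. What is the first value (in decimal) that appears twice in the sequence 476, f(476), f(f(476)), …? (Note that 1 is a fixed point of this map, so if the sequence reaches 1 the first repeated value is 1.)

1

476 = (1,13,12)_16 → 314
314 = (1,3,10)_16 → 110
110 = (6,14)_16 → 232
232 = (14,8)_16 → 260
260 = (1,0,4)_16 → 17
17 = (1,1)_16 → 2
2 = (2)_16 → 4
4 = (4)_16 → 16
16 = (1,0)_16 → 1  — reached the fixed point 1.
1 → 1, so 1 is the first repeated value.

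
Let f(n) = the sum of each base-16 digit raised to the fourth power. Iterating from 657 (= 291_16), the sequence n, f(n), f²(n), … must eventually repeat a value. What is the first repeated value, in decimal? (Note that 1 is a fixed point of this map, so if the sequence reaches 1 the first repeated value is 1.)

47314

657 = (2,9,1)_16 → 2⁴ + 9⁴ + 1⁴ = 16 + 6561 + 1 = 6578
6578 = (1,9,11,2)_16 → 1⁴ + 9⁴ + 11⁴ + 2⁴ = 1 + 6561 + 14641 + 16 = 21219
21219 = (5,2,14,3)_16 → 5⁴ + 2⁴ + 14⁴ + 3⁴ = 625 + 16 + 38416 + 81 = 39138
39138 = (9,8,14,2)_16 → 9⁴ + 8⁴ + 14⁴ + 2⁴ = 6561 + 4096 + 38416 + 16 = 49089
49089 = (11,15,12,1)_16 → 11⁴ + 15⁴ + 12⁴ + 1⁴ = 14641 + 50625 + 20736 + 1 = 86003
86003 = (1,4,15,15,3)_16 → 1⁴ + 4⁴ + 15⁴ + 15⁴ + 3⁴ = 1 + 256 + 50625 + 50625 + 81 = 101588
101588 = (1,8,12,13,4)_16 → 1⁴ + 8⁴ + 12⁴ + 13⁴ + 4⁴ = 1 + 4096 + 20736 + 28561 + 256 = 53650
53650 = (13,1,9,2)_16 → 13⁴ + 1⁴ + 9⁴ + 2⁴ = 28561 + 1 + 6561 + 16 = 35139
35139 = (8,9,4,3)_16 → 8⁴ + 9⁴ + 4⁴ + 3⁴ = 4096 + 6561 + 256 + 81 = 10994
10994 = (2,10,15,2)_16 → 2⁴ + 10⁴ + 15⁴ + 2⁴ = 16 + 10000 + 50625 + 16 = 60657
60657 = (14,12,15,1)_16 → 14⁴ + 12⁴ + 15⁴ + 1⁴ = 38416 + 20736 + 50625 + 1 = 109778
109778 = (1,10,12,13,2)_16 → 1⁴ + 10⁴ + 12⁴ + 13⁴ + 2⁴ = 1 + 10000 + 20736 + 28561 + 16 = 59314
59314 = (14,7,11,2)_16 → 14⁴ + 7⁴ + 11⁴ + 2⁴ = 38416 + 2401 + 14641 + 16 = 55474
55474 = (13,8,11,2)_16 → 13⁴ + 8⁴ + 11⁴ + 2⁴ = 28561 + 4096 + 14641 + 16 = 47314
47314 = (11,8,13,2)_16 → 11⁴ + 8⁴ + 13⁴ + 2⁴ = 14641 + 4096 + 28561 + 16 = 47314  — 47314 already appeared earlier.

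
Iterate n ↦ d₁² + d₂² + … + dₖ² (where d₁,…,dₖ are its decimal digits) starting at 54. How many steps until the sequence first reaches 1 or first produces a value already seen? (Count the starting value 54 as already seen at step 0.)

15

54 → 41
41 → 17
17 → 50
50 → 25
25 → 29
29 → 85
85 → 89
89 → 145
145 → 42
42 → 20
20 → 4
4 → 16
16 → 37
37 → 58
58 → 89  — 89 repeats.
That took 15 steps.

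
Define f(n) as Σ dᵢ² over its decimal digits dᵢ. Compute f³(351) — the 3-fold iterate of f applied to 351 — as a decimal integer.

25

351 → 3² + 5² + 1² = 9 + 25 + 1 = 35
35 → 3² + 5² = 9 + 25 = 34
34 → 3² + 4² = 9 + 16 = 25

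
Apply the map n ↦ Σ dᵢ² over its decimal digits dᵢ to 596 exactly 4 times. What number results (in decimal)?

25

596 → 142
142 → 21
21 → 5
5 → 25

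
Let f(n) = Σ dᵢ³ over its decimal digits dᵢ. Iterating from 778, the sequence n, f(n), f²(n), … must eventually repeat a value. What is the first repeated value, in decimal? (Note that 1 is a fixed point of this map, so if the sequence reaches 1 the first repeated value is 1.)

1

778 → 7³ + 7³ + 8³ = 343 + 343 + 512 = 1198
1198 → 1³ + 1³ + 9³ + 8³ = 1 + 1 + 729 + 512 = 1243
1243 → 1³ + 2³ + 4³ + 3³ = 1 + 8 + 64 + 27 = 100
100 → 1³ + 0³ + 0³ = 1 + 0 + 0 = 1  — reached the fixed point 1.
1 → 1, so 1 is the first repeated value.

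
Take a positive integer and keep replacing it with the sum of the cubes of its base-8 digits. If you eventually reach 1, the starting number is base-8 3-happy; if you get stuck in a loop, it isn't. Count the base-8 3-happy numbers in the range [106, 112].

1

106: 106 → 134 → 224 → 91 → 55 → 559 → 469 → 476 → 434 → 440 → 559  — not base-8 3-happy
107: 107 → 153 → 36 → 128 → 8 → 1  — base-8 3-happy
108: 108 → 190 → 567 → 560 → 217 → 55 → 559 → 469 → 476 → 434 → 440 → 559  — not base-8 3-happy
109: 109 → 251 → 397 → 342 → 349 → 277 → 197 → 152 → 35 → 91 → 55 → 559 → 469 → 476 → 434 → 440 → 559  — not base-8 3-happy
110: 110 → 342 → 349 → 277 → 197 → 152 → 35 → 91 → 55 → 559 → 469 → 476 → 434 → 440 → 559  — not base-8 3-happy
111: 111 → 469 → 476 → 434 → 440 → 559 → 469  — not base-8 3-happy
112: 112 → 217 → 55 → 559 → 469 → 476 → 434 → 440 → 559  — not base-8 3-happy
base-8 3-happy: 107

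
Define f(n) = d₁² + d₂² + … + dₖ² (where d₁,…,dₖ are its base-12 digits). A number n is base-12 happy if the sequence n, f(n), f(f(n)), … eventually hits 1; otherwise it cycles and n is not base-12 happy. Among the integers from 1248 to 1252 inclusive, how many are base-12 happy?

1

1248: 1248 → 128 → 164 → 66 → 61 → 26 → 8 → 64 → 41 → 34 → 104 → 128  (repeats 128)
1249: 1249 → 129 → 181 → 11 → 121 → 101 → 89 → 74 → 40 → 25 → 5 → 25  (repeats 25)
1250: 1250 → 132 → 121 → 101 → 89 → 74 → 40 → 25 → 5 → 25  (repeats 25)
1251: 1251 → 137 → 146 → 5 → 25 → 5  (repeats 5)
1252: 1252 → 144 → 1  (reaches 1)
base-12 happy: 1252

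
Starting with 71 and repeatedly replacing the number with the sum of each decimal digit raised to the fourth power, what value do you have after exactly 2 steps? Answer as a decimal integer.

288

71 → 2402
2402 → 288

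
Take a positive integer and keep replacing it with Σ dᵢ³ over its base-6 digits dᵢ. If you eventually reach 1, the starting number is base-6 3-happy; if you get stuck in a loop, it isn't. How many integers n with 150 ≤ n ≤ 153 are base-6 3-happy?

1

150: 150 → 65 → 190 → 190  (repeats 190)
151: 151 → 66 → 126 → 54 → 28 → 128 → 62 → 73 → 9 → 28  (repeats 28)
152: 152 → 73 → 9 → 28 → 128 → 62 → 73  (repeats 73)
153: 153 → 92 → 43 → 3 → 27 → 91 → 36 → 1  (reaches 1)
base-6 3-happy: 153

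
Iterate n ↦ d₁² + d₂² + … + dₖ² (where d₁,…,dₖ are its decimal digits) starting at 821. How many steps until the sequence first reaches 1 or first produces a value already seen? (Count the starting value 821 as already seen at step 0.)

821 → 8² + 2² + 1² = 69
69 → 6² + 9² = 117
117 → 1² + 1² + 7² = 51
51 → 5² + 1² = 26
26 → 2² + 6² = 40
40 → 4² + 0² = 16
16 → 1² + 6² = 37
37 → 3² + 7² = 58
58 → 5² + 8² = 89
89 → 8² + 9² = 145
145 → 1² + 4² + 5² = 42
42 → 4² + 2² = 20
20 → 2² + 0² = 4
4 → 4² = 16  — 16 repeats.
That took 14 steps.

14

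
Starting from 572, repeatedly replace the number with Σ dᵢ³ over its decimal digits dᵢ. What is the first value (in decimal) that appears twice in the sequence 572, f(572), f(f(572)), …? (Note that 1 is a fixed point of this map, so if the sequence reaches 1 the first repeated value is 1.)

371

572 → 5³ + 7³ + 2³ = 125 + 343 + 8 = 476
476 → 4³ + 7³ + 6³ = 64 + 343 + 216 = 623
623 → 6³ + 2³ + 3³ = 216 + 8 + 27 = 251
251 → 2³ + 5³ + 1³ = 8 + 125 + 1 = 134
134 → 1³ + 3³ + 4³ = 1 + 27 + 64 = 92
92 → 9³ + 2³ = 729 + 8 = 737
737 → 7³ + 3³ + 7³ = 343 + 27 + 343 = 713
713 → 7³ + 1³ + 3³ = 343 + 1 + 27 = 371
371 → 3³ + 7³ + 1³ = 27 + 343 + 1 = 371  — 371 already appeared earlier.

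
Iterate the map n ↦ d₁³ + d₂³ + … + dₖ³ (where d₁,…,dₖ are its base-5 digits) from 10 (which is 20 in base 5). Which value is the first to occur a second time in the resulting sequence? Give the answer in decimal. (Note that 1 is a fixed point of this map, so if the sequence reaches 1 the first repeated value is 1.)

10 = (2,0)_5 → 2³ + 0³ = 8 + 0 = 8
8 = (1,3)_5 → 1³ + 3³ = 1 + 27 = 28
28 = (1,0,3)_5 → 1³ + 0³ + 3³ = 1 + 0 + 27 = 28  — 28 already appeared earlier.

28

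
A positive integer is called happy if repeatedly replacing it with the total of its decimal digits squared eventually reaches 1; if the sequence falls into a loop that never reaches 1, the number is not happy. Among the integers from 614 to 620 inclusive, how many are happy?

614: 614 → 53 → 34 → 25 → 29 → 85 → 89 → 145 → 42 → 20 → 4 → 16 → 37 → 58 → 89  — not happy
615: 615 → 62 → 40 → 16 → 37 → 58 → 89 → 145 → 42 → 20 → 4 → 16  — not happy
616: 616 → 73 → 58 → 89 → 145 → 42 → 20 → 4 → 16 → 37 → 58  — not happy
617: 617 → 86 → 100 → 1  — happy
618: 618 → 101 → 2 → 4 → 16 → 37 → 58 → 89 → 145 → 42 → 20 → 4  — not happy
619: 619 → 118 → 66 → 72 → 53 → 34 → 25 → 29 → 85 → 89 → 145 → 42 → 20 → 4 → 16 → 37 → 58 → 89  — not happy
620: 620 → 40 → 16 → 37 → 58 → 89 → 145 → 42 → 20 → 4 → 16  — not happy
happy: 617

1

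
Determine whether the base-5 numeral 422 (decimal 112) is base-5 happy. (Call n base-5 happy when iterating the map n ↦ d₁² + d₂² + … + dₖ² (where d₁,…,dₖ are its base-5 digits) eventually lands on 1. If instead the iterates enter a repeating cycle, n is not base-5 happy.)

112 = (4,2,2)_5 → 24
24 = (4,4)_5 → 32
32 = (1,1,2)_5 → 6
6 = (1,1)_5 → 2
2 = (2)_5 → 4
4 = (4)_5 → 16
16 = (3,1)_5 → 10
10 = (2,0)_5 → 4  — 4 already seen; the sequence cycles without reaching 1.

not base-5 happy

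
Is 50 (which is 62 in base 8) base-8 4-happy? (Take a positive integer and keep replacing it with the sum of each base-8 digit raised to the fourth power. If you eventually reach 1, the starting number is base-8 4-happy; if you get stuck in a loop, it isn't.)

50 = (6,2)_8 → 6⁴ + 2⁴ = 1296 + 16 = 1312
1312 = (2,4,4,0)_8 → 2⁴ + 4⁴ + 4⁴ + 0⁴ = 16 + 256 + 256 + 0 = 528
528 = (1,0,2,0)_8 → 1⁴ + 0⁴ + 2⁴ + 0⁴ = 1 + 0 + 16 + 0 = 17
17 = (2,1)_8 → 2⁴ + 1⁴ = 16 + 1 = 17  — 17 already seen; the sequence cycles without reaching 1.

not base-8 4-happy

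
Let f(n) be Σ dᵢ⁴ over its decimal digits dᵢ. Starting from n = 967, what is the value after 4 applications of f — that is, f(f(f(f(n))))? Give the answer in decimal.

5729

967 → 10258
10258 → 4738
4738 → 6834
6834 → 5729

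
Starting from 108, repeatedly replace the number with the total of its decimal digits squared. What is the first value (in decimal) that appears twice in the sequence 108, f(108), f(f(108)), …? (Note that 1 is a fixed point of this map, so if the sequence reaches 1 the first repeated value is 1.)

108 → 1² + 0² + 8² = 65
65 → 6² + 5² = 61
61 → 6² + 1² = 37
37 → 3² + 7² = 58
58 → 5² + 8² = 89
89 → 8² + 9² = 145
145 → 1² + 4² + 5² = 42
42 → 4² + 2² = 20
20 → 2² + 0² = 4
4 → 4² = 16
16 → 1² + 6² = 37  — 37 already appeared earlier.

37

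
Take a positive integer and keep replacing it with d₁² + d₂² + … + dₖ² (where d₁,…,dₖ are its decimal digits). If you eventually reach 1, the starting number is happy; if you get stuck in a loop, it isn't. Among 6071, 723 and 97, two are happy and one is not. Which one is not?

723

6071: 6071 → 86 → 100 → 1  — reaches 1 (happy)
723: 723 → 62 → 40 → 16 → 37 → 58 → 89 → 145 → 42 → 20 → 4 → 16  — repeats 16 (not happy)
97: 97 → 130 → 10 → 1  — reaches 1 (happy)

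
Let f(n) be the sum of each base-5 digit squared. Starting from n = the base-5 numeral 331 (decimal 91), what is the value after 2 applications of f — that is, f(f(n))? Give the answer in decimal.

25

91 = (3,3,1)_5 → 19
19 = (3,4)_5 → 25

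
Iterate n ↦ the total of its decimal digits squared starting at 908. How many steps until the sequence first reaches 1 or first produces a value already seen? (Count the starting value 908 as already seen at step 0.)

908 → 145
145 → 42
42 → 20
20 → 4
4 → 16
16 → 37
37 → 58
58 → 89
89 → 145  — 145 repeats.
That took 9 steps.

9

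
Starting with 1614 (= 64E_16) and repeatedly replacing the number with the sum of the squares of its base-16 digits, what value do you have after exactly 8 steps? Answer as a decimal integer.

4

1614 = (6,4,14)_16 → 6² + 4² + 14² = 36 + 16 + 196 = 248
248 = (15,8)_16 → 15² + 8² = 225 + 64 = 289
289 = (1,2,1)_16 → 1² + 2² + 1² = 1 + 4 + 1 = 6
6 = (6)_16 → 6² = 36
36 = (2,4)_16 → 2² + 4² = 4 + 16 = 20
20 = (1,4)_16 → 1² + 4² = 1 + 16 = 17
17 = (1,1)_16 → 1² + 1² = 1 + 1 = 2
2 = (2)_16 → 2² = 4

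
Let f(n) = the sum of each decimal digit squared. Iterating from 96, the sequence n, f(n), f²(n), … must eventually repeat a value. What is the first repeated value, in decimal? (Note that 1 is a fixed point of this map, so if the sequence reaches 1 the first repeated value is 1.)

96 → 9² + 6² = 81 + 36 = 117
117 → 1² + 1² + 7² = 1 + 1 + 49 = 51
51 → 5² + 1² = 25 + 1 = 26
26 → 2² + 6² = 4 + 36 = 40
40 → 4² + 0² = 16 + 0 = 16
16 → 1² + 6² = 1 + 36 = 37
37 → 3² + 7² = 9 + 49 = 58
58 → 5² + 8² = 25 + 64 = 89
89 → 8² + 9² = 64 + 81 = 145
145 → 1² + 4² + 5² = 1 + 16 + 25 = 42
42 → 4² + 2² = 16 + 4 = 20
20 → 2² + 0² = 4 + 0 = 4
4 → 4² = 16  — 16 already appeared earlier.

16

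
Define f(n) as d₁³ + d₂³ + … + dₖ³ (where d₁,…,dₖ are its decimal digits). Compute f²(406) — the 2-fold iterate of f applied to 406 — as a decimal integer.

406 → 4³ + 0³ + 6³ = 64 + 0 + 216 = 280
280 → 2³ + 8³ + 0³ = 8 + 512 + 0 = 520

520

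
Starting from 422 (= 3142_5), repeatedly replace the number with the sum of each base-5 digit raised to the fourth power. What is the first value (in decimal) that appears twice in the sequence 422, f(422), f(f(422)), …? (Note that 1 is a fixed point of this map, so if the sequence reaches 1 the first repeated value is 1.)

422 = (3,1,4,2)_5 → 3⁴ + 1⁴ + 4⁴ + 2⁴ = 81 + 1 + 256 + 16 = 354
354 = (2,4,0,4)_5 → 2⁴ + 4⁴ + 0⁴ + 4⁴ = 16 + 256 + 0 + 256 = 528
528 = (4,1,0,3)_5 → 4⁴ + 1⁴ + 0⁴ + 3⁴ = 256 + 1 + 0 + 81 = 338
338 = (2,3,2,3)_5 → 2⁴ + 3⁴ + 2⁴ + 3⁴ = 16 + 81 + 16 + 81 = 194
194 = (1,2,3,4)_5 → 1⁴ + 2⁴ + 3⁴ + 4⁴ = 1 + 16 + 81 + 256 = 354  — 354 already appeared earlier.

354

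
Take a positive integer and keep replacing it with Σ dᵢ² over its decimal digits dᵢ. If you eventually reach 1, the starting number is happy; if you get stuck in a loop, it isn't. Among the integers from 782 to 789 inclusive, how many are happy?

782: 782 → 117 → 51 → 26 → 40 → 16 → 37 → 58 → 89 → 145 → 42 → 20 → 4 → 16  — not happy
783: 783 → 122 → 9 → 81 → 65 → 61 → 37 → 58 → 89 → 145 → 42 → 20 → 4 → 16 → 37  — not happy
784: 784 → 129 → 86 → 100 → 1  — happy
785: 785 → 138 → 74 → 65 → 61 → 37 → 58 → 89 → 145 → 42 → 20 → 4 → 16 → 37  — not happy
786: 786 → 149 → 98 → 145 → 42 → 20 → 4 → 16 → 37 → 58 → 89 → 145  — not happy
787: 787 → 162 → 41 → 17 → 50 → 25 → 29 → 85 → 89 → 145 → 42 → 20 → 4 → 16 → 37 → 58 → 89  — not happy
788: 788 → 177 → 99 → 162 → 41 → 17 → 50 → 25 → 29 → 85 → 89 → 145 → 42 → 20 → 4 → 16 → 37 → 58 → 89  — not happy
789: 789 → 194 → 98 → 145 → 42 → 20 → 4 → 16 → 37 → 58 → 89 → 145  — not happy
happy: 784

1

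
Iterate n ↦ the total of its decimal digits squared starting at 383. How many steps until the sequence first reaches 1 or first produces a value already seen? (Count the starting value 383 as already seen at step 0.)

383 → 3² + 8² + 3² = 82
82 → 8² + 2² = 68
68 → 6² + 8² = 100
100 → 1² + 0² + 0² = 1  — reached 1.
That took 4 steps.

4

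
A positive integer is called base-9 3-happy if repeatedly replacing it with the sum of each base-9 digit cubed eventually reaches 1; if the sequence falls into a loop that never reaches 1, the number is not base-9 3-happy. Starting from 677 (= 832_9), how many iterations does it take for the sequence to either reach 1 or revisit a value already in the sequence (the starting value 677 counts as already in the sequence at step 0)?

4

677 = (8,3,2)_9 → 8³ + 3³ + 2³ = 512 + 27 + 8 = 547
547 = (6,6,7)_9 → 6³ + 6³ + 7³ = 216 + 216 + 343 = 775
775 = (1,0,5,1)_9 → 1³ + 0³ + 5³ + 1³ = 1 + 0 + 125 + 1 = 127
127 = (1,5,1)_9 → 1³ + 5³ + 1³ = 1 + 125 + 1 = 127  — 127 repeats.
That took 4 steps.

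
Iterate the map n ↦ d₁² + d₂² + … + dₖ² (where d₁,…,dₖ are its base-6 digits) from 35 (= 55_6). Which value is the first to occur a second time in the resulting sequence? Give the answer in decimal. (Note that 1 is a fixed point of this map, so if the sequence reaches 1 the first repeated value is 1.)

35 = (5,5)_6 → 50
50 = (1,2,2)_6 → 9
9 = (1,3)_6 → 10
10 = (1,4)_6 → 17
17 = (2,5)_6 → 29
29 = (4,5)_6 → 41
41 = (1,0,5)_6 → 26
26 = (4,2)_6 → 20
20 = (3,2)_6 → 13
13 = (2,1)_6 → 5
5 = (5)_6 → 25
25 = (4,1)_6 → 17  — 17 already appeared earlier.

17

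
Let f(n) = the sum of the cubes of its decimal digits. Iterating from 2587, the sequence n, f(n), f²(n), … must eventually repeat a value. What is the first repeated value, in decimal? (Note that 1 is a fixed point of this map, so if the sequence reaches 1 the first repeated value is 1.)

370

2587 → 988
988 → 1753
1753 → 496
496 → 1009
1009 → 730
730 → 370
370 → 370  — 370 already appeared earlier.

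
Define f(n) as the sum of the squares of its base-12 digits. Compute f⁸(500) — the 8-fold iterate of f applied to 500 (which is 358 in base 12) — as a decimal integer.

25

500 = (3,5,8)_12 → 3² + 5² + 8² = 98
98 = (8,2)_12 → 8² + 2² = 68
68 = (5,8)_12 → 5² + 8² = 89
89 = (7,5)_12 → 7² + 5² = 74
74 = (6,2)_12 → 6² + 2² = 40
40 = (3,4)_12 → 3² + 4² = 25
25 = (2,1)_12 → 2² + 1² = 5
5 = (5)_12 → 5² = 25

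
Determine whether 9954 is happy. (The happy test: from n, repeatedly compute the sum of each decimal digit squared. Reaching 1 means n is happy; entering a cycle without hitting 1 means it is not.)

happy

9954 → 203
203 → 13
13 → 10
10 → 1  — reached 1.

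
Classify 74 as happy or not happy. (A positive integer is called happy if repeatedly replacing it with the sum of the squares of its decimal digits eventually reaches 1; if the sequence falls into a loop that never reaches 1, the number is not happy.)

not happy

74 → 7² + 4² = 49 + 16 = 65
65 → 6² + 5² = 36 + 25 = 61
61 → 6² + 1² = 36 + 1 = 37
37 → 3² + 7² = 9 + 49 = 58
58 → 5² + 8² = 25 + 64 = 89
89 → 8² + 9² = 64 + 81 = 145
145 → 1² + 4² + 5² = 1 + 16 + 25 = 42
42 → 4² + 2² = 16 + 4 = 20
20 → 2² + 0² = 4 + 0 = 4
4 → 4² = 16
16 → 1² + 6² = 1 + 36 = 37  — 37 already seen; the sequence cycles without reaching 1.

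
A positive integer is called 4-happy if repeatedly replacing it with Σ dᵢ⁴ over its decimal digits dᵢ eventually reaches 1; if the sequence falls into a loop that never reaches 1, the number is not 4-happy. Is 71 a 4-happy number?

not 4-happy

71 → 7⁴ + 1⁴ = 2402
2402 → 2⁴ + 4⁴ + 0⁴ + 2⁴ = 288
288 → 2⁴ + 8⁴ + 8⁴ = 8208
8208 → 8⁴ + 2⁴ + 0⁴ + 8⁴ = 8208  — 8208 already seen; the sequence cycles without reaching 1.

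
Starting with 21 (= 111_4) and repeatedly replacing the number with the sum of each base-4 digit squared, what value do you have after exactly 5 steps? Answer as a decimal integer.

4

21 = (1,1,1)_4 → 1² + 1² + 1² = 1 + 1 + 1 = 3
3 = (3)_4 → 3² = 9
9 = (2,1)_4 → 2² + 1² = 4 + 1 = 5
5 = (1,1)_4 → 1² + 1² = 1 + 1 = 2
2 = (2)_4 → 2² = 4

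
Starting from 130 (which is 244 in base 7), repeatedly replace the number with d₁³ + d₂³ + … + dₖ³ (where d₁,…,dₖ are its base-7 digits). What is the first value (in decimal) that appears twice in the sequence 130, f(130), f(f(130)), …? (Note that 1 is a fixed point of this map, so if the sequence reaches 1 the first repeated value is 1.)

130 = (2,4,4)_7 → 2³ + 4³ + 4³ = 136
136 = (2,5,3)_7 → 2³ + 5³ + 3³ = 160
160 = (3,1,6)_7 → 3³ + 1³ + 6³ = 244
244 = (4,6,6)_7 → 4³ + 6³ + 6³ = 496
496 = (1,3,0,6)_7 → 1³ + 3³ + 0³ + 6³ = 244  — 244 already appeared earlier.

244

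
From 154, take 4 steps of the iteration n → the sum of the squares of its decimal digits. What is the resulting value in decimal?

154 → 1² + 5² + 4² = 42
42 → 4² + 2² = 20
20 → 2² + 0² = 4
4 → 4² = 16

16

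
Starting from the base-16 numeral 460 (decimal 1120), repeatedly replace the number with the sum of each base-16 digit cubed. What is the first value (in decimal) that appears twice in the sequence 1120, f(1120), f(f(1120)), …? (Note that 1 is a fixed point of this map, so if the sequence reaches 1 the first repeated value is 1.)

1120 = (4,6,0)_16 → 4³ + 6³ + 0³ = 64 + 216 + 0 = 280
280 = (1,1,8)_16 → 1³ + 1³ + 8³ = 1 + 1 + 512 = 514
514 = (2,0,2)_16 → 2³ + 0³ + 2³ = 8 + 0 + 8 = 16
16 = (1,0)_16 → 1³ + 0³ = 1 + 0 = 1  — reached the fixed point 1.
1 → 1, so 1 is the first repeated value.

1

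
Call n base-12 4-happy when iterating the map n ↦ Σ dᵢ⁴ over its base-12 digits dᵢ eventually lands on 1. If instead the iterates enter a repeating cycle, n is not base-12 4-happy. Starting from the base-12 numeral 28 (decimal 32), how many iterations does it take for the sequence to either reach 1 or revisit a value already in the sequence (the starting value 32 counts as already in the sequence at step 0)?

32 = (2,8)_12 → 2⁴ + 8⁴ = 4112
4112 = (2,4,6,8)_12 → 2⁴ + 4⁴ + 6⁴ + 8⁴ = 5664
5664 = (3,3,4,0)_12 → 3⁴ + 3⁴ + 4⁴ + 0⁴ = 418
418 = (2,10,10)_12 → 2⁴ + 10⁴ + 10⁴ = 20016
20016 = (11,7,0,0)_12 → 11⁴ + 7⁴ + 0⁴ + 0⁴ = 17042
17042 = (9,10,4,2)_12 → 9⁴ + 10⁴ + 4⁴ + 2⁴ = 16833
16833 = (9,8,10,9)_12 → 9⁴ + 8⁴ + 10⁴ + 9⁴ = 27218
27218 = (1,3,9,0,2)_12 → 1⁴ + 3⁴ + 9⁴ + 0⁴ + 2⁴ = 6659
6659 = (3,10,2,11)_12 → 3⁴ + 10⁴ + 2⁴ + 11⁴ = 24738
24738 = (1,2,3,9,6)_12 → 1⁴ + 2⁴ + 3⁴ + 9⁴ + 6⁴ = 7955
7955 = (4,7,2,11)_12 → 4⁴ + 7⁴ + 2⁴ + 11⁴ = 17314
17314 = (10,0,2,10)_12 → 10⁴ + 0⁴ + 2⁴ + 10⁴ = 20016  — 20016 repeats.
That took 12 steps.

12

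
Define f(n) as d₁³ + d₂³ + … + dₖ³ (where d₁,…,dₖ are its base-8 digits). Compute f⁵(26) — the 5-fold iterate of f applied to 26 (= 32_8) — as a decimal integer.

26 = (3,2)_8 → 3³ + 2³ = 35
35 = (4,3)_8 → 4³ + 3³ = 91
91 = (1,3,3)_8 → 1³ + 3³ + 3³ = 55
55 = (6,7)_8 → 6³ + 7³ = 559
559 = (1,0,5,7)_8 → 1³ + 0³ + 5³ + 7³ = 469

469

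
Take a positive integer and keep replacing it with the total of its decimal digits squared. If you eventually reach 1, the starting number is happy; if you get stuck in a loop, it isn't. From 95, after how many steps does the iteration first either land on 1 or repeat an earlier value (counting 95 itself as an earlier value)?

10

95 → 9² + 5² = 106
106 → 1² + 0² + 6² = 37
37 → 3² + 7² = 58
58 → 5² + 8² = 89
89 → 8² + 9² = 145
145 → 1² + 4² + 5² = 42
42 → 4² + 2² = 20
20 → 2² + 0² = 4
4 → 4² = 16
16 → 1² + 6² = 37  — 37 repeats.
That took 10 steps.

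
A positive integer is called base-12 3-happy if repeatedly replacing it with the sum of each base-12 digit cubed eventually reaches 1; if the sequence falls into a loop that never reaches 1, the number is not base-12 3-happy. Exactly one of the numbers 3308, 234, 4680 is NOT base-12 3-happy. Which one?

3308: 3308 → 2844 → 1073 → 593 → 190 → 1028 → 856 → 1520 → 1728 → 1  — reaches 1 (base-12 3-happy)
234: 234 → 560 → 1539 → 1539  — repeats 1539 (not base-12 3-happy)
4680: 4680 → 736 → 190 → 1028 → 856 → 1520 → 1728 → 1  — reaches 1 (base-12 3-happy)

234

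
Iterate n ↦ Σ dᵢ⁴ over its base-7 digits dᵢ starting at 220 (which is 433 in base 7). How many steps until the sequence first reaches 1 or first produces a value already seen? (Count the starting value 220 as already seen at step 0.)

9

220 = (4,3,3)_7 → 4⁴ + 3⁴ + 3⁴ = 418
418 = (1,1,3,5)_7 → 1⁴ + 1⁴ + 3⁴ + 5⁴ = 708
708 = (2,0,3,1)_7 → 2⁴ + 0⁴ + 3⁴ + 1⁴ = 98
98 = (2,0,0)_7 → 2⁴ + 0⁴ + 0⁴ = 16
16 = (2,2)_7 → 2⁴ + 2⁴ = 32
32 = (4,4)_7 → 4⁴ + 4⁴ = 512
512 = (1,3,3,1)_7 → 1⁴ + 3⁴ + 3⁴ + 1⁴ = 164
164 = (3,2,3)_7 → 3⁴ + 2⁴ + 3⁴ = 178
178 = (3,4,3)_7 → 3⁴ + 4⁴ + 3⁴ = 418  — 418 repeats.
That took 9 steps.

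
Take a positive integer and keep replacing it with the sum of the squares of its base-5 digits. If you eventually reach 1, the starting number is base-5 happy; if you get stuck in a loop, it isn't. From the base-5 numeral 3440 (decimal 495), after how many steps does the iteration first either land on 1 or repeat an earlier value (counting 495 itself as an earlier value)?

4

495 = (3,4,4,0)_5 → 3² + 4² + 4² + 0² = 41
41 = (1,3,1)_5 → 1² + 3² + 1² = 11
11 = (2,1)_5 → 2² + 1² = 5
5 = (1,0)_5 → 1² + 0² = 1  — reached 1.
That took 4 steps.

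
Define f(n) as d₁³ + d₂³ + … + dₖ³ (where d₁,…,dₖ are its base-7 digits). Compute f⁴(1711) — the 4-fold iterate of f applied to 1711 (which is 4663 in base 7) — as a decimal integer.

217

1711 = (4,6,6,3)_7 → 4³ + 6³ + 6³ + 3³ = 523
523 = (1,3,4,5)_7 → 1³ + 3³ + 4³ + 5³ = 217
217 = (4,3,0)_7 → 4³ + 3³ + 0³ = 91
91 = (1,6,0)_7 → 1³ + 6³ + 0³ = 217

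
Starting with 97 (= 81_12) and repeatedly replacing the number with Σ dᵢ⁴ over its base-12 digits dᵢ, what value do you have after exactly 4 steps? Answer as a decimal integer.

14178

97 = (8,1)_12 → 8⁴ + 1⁴ = 4097
4097 = (2,4,5,5)_12 → 2⁴ + 4⁴ + 5⁴ + 5⁴ = 1522
1522 = (10,6,10)_12 → 10⁴ + 6⁴ + 10⁴ = 21296
21296 = (1,0,3,10,8)_12 → 1⁴ + 0⁴ + 3⁴ + 10⁴ + 8⁴ = 14178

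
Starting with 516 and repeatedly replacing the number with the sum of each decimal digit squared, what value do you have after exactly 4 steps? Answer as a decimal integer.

516 → 62
62 → 40
40 → 16
16 → 37

37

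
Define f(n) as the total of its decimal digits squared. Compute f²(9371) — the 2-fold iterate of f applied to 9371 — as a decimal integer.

9371 → 9² + 3² + 7² + 1² = 140
140 → 1² + 4² + 0² = 17

17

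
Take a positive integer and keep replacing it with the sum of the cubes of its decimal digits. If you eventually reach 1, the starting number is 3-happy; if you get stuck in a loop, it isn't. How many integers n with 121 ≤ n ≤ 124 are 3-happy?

1

121: 121 → 10 → 1  (reaches 1)
122: 122 → 17 → 344 → 155 → 251 → 134 → 92 → 737 → 713 → 371 → 371  (repeats 371)
123: 123 → 36 → 243 → 99 → 1458 → 702 → 351 → 153 → 153  (repeats 153)
124: 124 → 73 → 370 → 370  (repeats 370)
3-happy: 121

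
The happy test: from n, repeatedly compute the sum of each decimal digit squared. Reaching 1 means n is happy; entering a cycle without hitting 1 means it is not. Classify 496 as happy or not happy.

happy

496 → 4² + 9² + 6² = 133
133 → 1² + 3² + 3² = 19
19 → 1² + 9² = 82
82 → 8² + 2² = 68
68 → 6² + 8² = 100
100 → 1² + 0² + 0² = 1  — reached 1.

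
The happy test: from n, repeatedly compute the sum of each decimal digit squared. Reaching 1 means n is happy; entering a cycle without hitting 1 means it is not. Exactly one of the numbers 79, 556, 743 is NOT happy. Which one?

79: 79 → 130 → 10 → 1  — reaches 1 (happy)
556: 556 → 86 → 100 → 1  — reaches 1 (happy)
743: 743 → 74 → 65 → 61 → 37 → 58 → 89 → 145 → 42 → 20 → 4 → 16 → 37  — repeats 37 (not happy)

743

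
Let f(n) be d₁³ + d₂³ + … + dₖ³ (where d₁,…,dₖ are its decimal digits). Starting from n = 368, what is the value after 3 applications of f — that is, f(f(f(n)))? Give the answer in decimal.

368 → 3³ + 6³ + 8³ = 27 + 216 + 512 = 755
755 → 7³ + 5³ + 5³ = 343 + 125 + 125 = 593
593 → 5³ + 9³ + 3³ = 125 + 729 + 27 = 881

881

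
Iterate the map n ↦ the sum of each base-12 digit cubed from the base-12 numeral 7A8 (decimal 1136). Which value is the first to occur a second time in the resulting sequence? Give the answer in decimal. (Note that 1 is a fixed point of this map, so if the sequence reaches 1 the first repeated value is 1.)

1136

1136 = (7,10,8)_12 → 1855
1855 = (1,0,10,7)_12 → 1344
1344 = (9,4,0)_12 → 793
793 = (5,6,1)_12 → 342
342 = (2,4,6)_12 → 288
288 = (2,0,0)_12 → 8
8 = (8)_12 → 512
512 = (3,6,8)_12 → 755
755 = (5,2,11)_12 → 1464
1464 = (10,2,0)_12 → 1008
1008 = (7,0,0)_12 → 343
343 = (2,4,7)_12 → 415
415 = (2,10,7)_12 → 1351
1351 = (9,4,7)_12 → 1136  — 1136 already appeared earlier.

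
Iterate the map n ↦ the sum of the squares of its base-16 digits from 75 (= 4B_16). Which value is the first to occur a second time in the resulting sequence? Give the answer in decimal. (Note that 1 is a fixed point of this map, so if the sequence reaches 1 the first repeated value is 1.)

169

75 = (4,11)_16 → 137
137 = (8,9)_16 → 145
145 = (9,1)_16 → 82
82 = (5,2)_16 → 29
29 = (1,13)_16 → 170
170 = (10,10)_16 → 200
200 = (12,8)_16 → 208
208 = (13,0)_16 → 169
169 = (10,9)_16 → 181
181 = (11,5)_16 → 146
146 = (9,2)_16 → 85
85 = (5,5)_16 → 50
50 = (3,2)_16 → 13
13 = (13)_16 → 169  — 169 already appeared earlier.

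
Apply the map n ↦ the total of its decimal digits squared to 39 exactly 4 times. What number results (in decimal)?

39 → 90
90 → 81
81 → 65
65 → 61

61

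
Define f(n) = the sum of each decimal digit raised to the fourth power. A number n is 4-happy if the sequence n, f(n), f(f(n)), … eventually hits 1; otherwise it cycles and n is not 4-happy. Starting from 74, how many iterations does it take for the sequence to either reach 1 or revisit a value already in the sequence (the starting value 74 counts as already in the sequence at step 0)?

9

74 → 2657
2657 → 4338
4338 → 4514
4514 → 1138
1138 → 4179
4179 → 9219
9219 → 13139
13139 → 6725
6725 → 4338  — 4338 repeats.
That took 9 steps.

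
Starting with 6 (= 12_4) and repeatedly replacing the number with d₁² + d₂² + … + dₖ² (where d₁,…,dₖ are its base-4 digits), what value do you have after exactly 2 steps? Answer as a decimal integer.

6 = (1,2)_4 → 1² + 2² = 1 + 4 = 5
5 = (1,1)_4 → 1² + 1² = 1 + 1 = 2

2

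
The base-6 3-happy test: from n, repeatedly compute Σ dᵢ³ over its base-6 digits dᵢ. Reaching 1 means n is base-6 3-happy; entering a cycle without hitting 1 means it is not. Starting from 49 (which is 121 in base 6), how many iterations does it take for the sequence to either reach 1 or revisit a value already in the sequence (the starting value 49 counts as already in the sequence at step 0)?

49 = (1,2,1)_6 → 1³ + 2³ + 1³ = 10
10 = (1,4)_6 → 1³ + 4³ = 65
65 = (1,4,5)_6 → 1³ + 4³ + 5³ = 190
190 = (5,1,4)_6 → 5³ + 1³ + 4³ = 190  — 190 repeats.
That took 4 steps.

4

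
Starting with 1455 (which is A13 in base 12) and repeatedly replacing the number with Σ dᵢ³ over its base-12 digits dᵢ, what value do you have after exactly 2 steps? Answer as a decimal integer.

1455 = (10,1,3)_12 → 1028
1028 = (7,1,8)_12 → 856

856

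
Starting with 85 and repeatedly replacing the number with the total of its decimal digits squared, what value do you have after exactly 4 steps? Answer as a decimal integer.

20

85 → 8² + 5² = 64 + 25 = 89
89 → 8² + 9² = 64 + 81 = 145
145 → 1² + 4² + 5² = 1 + 16 + 25 = 42
42 → 4² + 2² = 16 + 4 = 20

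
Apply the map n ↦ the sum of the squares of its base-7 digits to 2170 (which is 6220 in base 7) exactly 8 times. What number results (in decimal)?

2

2170 = (6,2,2,0)_7 → 6² + 2² + 2² + 0² = 44
44 = (6,2)_7 → 6² + 2² = 40
40 = (5,5)_7 → 5² + 5² = 50
50 = (1,0,1)_7 → 1² + 0² + 1² = 2
2 = (2)_7 → 2² = 4
4 = (4)_7 → 4² = 16
16 = (2,2)_7 → 2² + 2² = 8
8 = (1,1)_7 → 1² + 1² = 2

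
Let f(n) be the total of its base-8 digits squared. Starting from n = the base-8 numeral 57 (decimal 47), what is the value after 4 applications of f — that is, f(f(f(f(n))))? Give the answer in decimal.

32

47 = (5,7)_8 → 74
74 = (1,1,2)_8 → 6
6 = (6)_8 → 36
36 = (4,4)_8 → 32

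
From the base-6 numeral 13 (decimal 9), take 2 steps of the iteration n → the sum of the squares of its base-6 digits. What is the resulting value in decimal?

9 = (1,3)_6 → 10
10 = (1,4)_6 → 17

17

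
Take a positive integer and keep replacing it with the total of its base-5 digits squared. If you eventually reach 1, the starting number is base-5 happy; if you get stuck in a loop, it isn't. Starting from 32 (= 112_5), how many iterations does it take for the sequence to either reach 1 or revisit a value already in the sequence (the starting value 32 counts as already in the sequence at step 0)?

6

32 = (1,1,2)_5 → 1² + 1² + 2² = 6
6 = (1,1)_5 → 1² + 1² = 2
2 = (2)_5 → 2² = 4
4 = (4)_5 → 4² = 16
16 = (3,1)_5 → 3² + 1² = 10
10 = (2,0)_5 → 2² + 0² = 4  — 4 repeats.
That took 6 steps.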